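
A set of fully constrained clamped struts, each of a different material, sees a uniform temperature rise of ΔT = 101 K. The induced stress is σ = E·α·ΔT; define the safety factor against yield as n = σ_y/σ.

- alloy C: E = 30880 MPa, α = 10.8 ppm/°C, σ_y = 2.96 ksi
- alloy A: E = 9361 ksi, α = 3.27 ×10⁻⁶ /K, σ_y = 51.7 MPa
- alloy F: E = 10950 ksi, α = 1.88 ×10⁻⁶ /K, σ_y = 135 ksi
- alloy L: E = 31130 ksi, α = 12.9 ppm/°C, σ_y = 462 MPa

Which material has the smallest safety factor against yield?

With everything in SI (GPa, ×10⁻⁶/K, MPa):
  alloy C: E = 30.88, α = 10.8, σ_y = 20.41 → σ = 33.7 MPa, n = 0.606
  alloy A: E = 64.54, α = 3.27, σ_y = 51.70 → σ = 21.3 MPa, n = 2.43
  alloy F: E = 75.50, α = 1.88, σ_y = 930.8 → σ = 14.3 MPa, n = 64.9
  alloy L: E = 214.6, α = 12.9, σ_y = 462.0 → σ = 280 MPa, n = 1.65
Smallest n: alloy C with n = 0.606.

alloy C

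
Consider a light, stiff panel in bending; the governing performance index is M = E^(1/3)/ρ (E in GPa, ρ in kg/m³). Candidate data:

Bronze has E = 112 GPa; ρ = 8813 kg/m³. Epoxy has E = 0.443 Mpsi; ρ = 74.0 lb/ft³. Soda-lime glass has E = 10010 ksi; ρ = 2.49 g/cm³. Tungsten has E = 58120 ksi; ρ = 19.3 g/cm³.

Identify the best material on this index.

In SI units:
  bronze: E = 112.0 GPa, ρ = 8813 kg/m³
  epoxy: E = 3.054 GPa, ρ = 1185 kg/m³
  soda-lime glass: E = 69.02 GPa, ρ = 2490 kg/m³
  tungsten: E = 400.7 GPa, ρ = 19300 kg/m³
  soda-lime glass: M = 1.65×10⁻³
  epoxy: M = 1.22×10⁻³
  bronze: M = 0.547×10⁻³
  tungsten: M = 0.382×10⁻³
The maximum is for soda-lime glass.

soda-lime glass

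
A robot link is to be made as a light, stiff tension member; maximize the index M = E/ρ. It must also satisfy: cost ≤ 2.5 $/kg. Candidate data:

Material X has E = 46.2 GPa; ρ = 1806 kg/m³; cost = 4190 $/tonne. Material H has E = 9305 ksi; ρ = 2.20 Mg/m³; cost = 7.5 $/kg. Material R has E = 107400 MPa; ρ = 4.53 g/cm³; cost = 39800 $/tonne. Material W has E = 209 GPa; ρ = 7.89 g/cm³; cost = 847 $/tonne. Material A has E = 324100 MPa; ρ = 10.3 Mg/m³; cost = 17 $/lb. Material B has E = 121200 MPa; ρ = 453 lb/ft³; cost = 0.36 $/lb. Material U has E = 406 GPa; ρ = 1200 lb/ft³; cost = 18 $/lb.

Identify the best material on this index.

material W

Screen on constraints: cost ≤ 2.5 $/kg. Survivors: material W, material B.
In SI units:
  material W: E = 209.0 GPa, ρ = 7890 kg/m³
  material B: E = 121.2 GPa, ρ = 7256 kg/m³
  material W: M = 26.5 MN·m/kg
  material B: M = 16.7 MN·m/kg
Highest index: material W.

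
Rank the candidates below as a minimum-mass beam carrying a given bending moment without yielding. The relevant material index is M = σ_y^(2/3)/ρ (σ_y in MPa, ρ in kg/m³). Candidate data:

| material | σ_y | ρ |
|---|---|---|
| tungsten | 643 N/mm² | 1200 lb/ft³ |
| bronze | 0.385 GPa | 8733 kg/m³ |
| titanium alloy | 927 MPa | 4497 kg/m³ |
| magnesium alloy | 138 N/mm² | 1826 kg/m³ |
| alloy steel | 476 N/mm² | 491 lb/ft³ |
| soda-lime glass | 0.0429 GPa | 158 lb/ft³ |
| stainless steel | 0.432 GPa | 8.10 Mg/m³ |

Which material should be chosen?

titanium alloy

Putting every candidate on a common basis:
  tungsten: σ_y = 643.0 MPa, ρ = 19220 kg/m³
  bronze: σ_y = 385.0 MPa, ρ = 8733 kg/m³
  titanium alloy: σ_y = 927.0 MPa, ρ = 4497 kg/m³
  magnesium alloy: σ_y = 138.0 MPa, ρ = 1826 kg/m³
  alloy steel: σ_y = 476.0 MPa, ρ = 7865 kg/m³
  soda-lime glass: σ_y = 42.90 MPa, ρ = 2531 kg/m³
  stainless steel: σ_y = 432.0 MPa, ρ = 8100 kg/m³
  titanium alloy: M = 21.1×10⁻³
  magnesium alloy: M = 14.6×10⁻³
  alloy steel: M = 7.75×10⁻³
  stainless steel: M = 7.06×10⁻³
  bronze: M = 6.06×10⁻³
  soda-lime glass: M = 4.84×10⁻³
  tungsten: M = 3.88×10⁻³
Titanium alloy ranks first.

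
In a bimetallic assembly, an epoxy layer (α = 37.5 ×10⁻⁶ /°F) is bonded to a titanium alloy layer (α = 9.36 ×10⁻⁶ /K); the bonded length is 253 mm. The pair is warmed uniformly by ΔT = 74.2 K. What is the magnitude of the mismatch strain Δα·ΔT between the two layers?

epoxy: α = 37.5×10⁻⁶/°F × 9/5 = 67.5×10⁻⁶/K.
Δα = |67.5 − 9.36|×10⁻⁶/K = 58.1×10⁻⁶/K.
Mismatch strain = Δα·ΔT = 58.1×10⁻⁶ × 74.2 = 4.31×10⁻³.

4.31×10⁻³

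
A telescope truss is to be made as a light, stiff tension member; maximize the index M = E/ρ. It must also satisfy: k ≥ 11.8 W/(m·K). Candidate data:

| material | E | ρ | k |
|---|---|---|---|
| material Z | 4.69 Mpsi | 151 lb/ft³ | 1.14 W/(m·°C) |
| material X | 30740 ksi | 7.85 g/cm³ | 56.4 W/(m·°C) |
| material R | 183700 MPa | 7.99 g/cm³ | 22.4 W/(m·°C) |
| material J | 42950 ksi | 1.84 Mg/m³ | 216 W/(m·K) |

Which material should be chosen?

material J

Screen on constraints: k ≥ 11.8 W/(m·K). Survivors: material X, material R, material J.
Convert each candidate to consistent units, then evaluate M:
  material X: E = 211.9 GPa, ρ = 7850 kg/m³
  material R: E = 183.7 GPa, ρ = 7990 kg/m³
  material J: E = 296.1 GPa, ρ = 1840 kg/m³
  material J: M = 161 MN·m/kg
  material X: M = 27.0 MN·m/kg
  material R: M = 23.0 MN·m/kg
Material J has the largest M.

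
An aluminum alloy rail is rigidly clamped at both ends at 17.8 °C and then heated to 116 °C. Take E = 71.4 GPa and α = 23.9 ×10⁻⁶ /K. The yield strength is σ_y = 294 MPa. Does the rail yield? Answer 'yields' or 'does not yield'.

does not yield

ΔT = 98.20 K. Constrained thermal stress σ = E·α·ΔT = 71.40×10³ MPa × 23.9×10⁻⁶ × 98.20 = 168 MPa (compressive).
Compare to σ_y = 294 MPa: σ < σ_y, so it does not yield.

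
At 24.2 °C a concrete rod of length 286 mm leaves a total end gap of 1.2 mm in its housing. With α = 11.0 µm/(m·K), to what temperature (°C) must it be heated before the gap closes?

406 °C

α·L₀·ΔT = 1.2 mm ⇒ ΔT = 1.2 / (11.0×10⁻⁶ × 286.0) = 381.4 K.
T = 24.2 + 381.4 = 405.6 °C.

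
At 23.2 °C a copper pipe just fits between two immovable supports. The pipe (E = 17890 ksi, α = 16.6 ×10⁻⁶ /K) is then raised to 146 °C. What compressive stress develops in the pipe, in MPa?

251 MPa

E = 17890 ksi = 123.3 GPa.
ΔT = 122.8 K. Constrained thermal stress σ = E·α·ΔT = 123.3×10³ MPa × 16.6×10⁻⁶ × 122.8 = 251 MPa (compressive).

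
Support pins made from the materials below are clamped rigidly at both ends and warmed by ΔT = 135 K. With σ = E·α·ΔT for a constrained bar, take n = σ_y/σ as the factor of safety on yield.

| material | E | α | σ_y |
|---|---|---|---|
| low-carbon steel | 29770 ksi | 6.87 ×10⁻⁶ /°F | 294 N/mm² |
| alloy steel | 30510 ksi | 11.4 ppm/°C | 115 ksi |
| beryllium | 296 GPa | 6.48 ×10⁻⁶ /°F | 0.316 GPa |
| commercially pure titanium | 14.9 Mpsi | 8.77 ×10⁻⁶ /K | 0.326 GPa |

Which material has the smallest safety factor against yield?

beryllium

In consistent units (E in GPa, α in ×10⁻⁶/K, σ_y in MPa):
  low-carbon steel: E = 205.3, α = 12.4, σ_y = 294.0 → σ = 343 MPa, n = 0.858
  alloy steel: E = 210.4, α = 11.4, σ_y = 792.9 → σ = 324 MPa, n = 2.45
  beryllium: E = 296.0, α = 11.7, σ_y = 316.0 → σ = 466 MPa, n = 0.678
  commercially pure titanium: E = 102.7, α = 8.77, σ_y = 326.0 → σ = 122 MPa, n = 2.68
Smallest n: beryllium with n = 0.678.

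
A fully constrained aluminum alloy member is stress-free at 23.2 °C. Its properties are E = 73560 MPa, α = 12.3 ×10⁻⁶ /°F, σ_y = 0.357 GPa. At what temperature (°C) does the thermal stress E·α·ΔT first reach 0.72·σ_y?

181 °C

E = 73560 MPa = 73.56 GPa.
α = 12.3×10⁻⁶/°F × 9/5 = 22.1×10⁻⁶/K.
σ_y = 0.357 GPa = 357.0 MPa.
E·α·ΔT = 257.0 MPa ⇒ ΔT = 257.0 / (73.56×10³ × 22.1×10⁻⁶) = 157.8 K.
T = 23.2 + 157.8 = 181.0 °C.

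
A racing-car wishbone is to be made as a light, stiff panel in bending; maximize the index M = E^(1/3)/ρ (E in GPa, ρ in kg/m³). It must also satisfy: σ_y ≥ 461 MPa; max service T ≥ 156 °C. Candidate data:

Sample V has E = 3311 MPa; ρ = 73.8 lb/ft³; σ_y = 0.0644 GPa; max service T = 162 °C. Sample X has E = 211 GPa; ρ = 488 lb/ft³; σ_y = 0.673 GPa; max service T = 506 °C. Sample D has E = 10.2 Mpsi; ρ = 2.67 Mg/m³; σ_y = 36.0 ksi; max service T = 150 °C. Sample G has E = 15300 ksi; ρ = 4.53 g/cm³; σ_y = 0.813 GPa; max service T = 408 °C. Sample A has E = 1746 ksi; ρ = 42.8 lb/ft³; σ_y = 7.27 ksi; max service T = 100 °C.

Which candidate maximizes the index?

Screen on constraints: σ_y ≥ 461 MPa; max service T ≥ 156 °C. Survivors: sample X, sample G.
After converting to SI:
  sample X: E = 211.0 GPa, ρ = 7817 kg/m³
  sample G: E = 105.5 GPa, ρ = 4530 kg/m³
  sample G: M = 1.04×10⁻³
  sample X: M = 0.762×10⁻³
The maximum is for sample G.

sample G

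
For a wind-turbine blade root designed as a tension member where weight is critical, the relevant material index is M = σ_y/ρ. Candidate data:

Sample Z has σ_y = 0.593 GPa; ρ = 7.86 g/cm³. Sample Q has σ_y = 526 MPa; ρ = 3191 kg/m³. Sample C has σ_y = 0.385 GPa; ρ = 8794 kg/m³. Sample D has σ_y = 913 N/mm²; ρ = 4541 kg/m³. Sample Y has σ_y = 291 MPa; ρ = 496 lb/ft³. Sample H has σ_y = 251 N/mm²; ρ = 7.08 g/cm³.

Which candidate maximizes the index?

sample D

Putting every candidate on a common basis:
  sample Z: σ_y = 593.0 MPa, ρ = 7860 kg/m³
  sample Q: σ_y = 526.0 MPa, ρ = 3191 kg/m³
  sample C: σ_y = 385.0 MPa, ρ = 8794 kg/m³
  sample D: σ_y = 913.0 MPa, ρ = 4541 kg/m³
  sample Y: σ_y = 291.0 MPa, ρ = 7945 kg/m³
  sample H: σ_y = 251.0 MPa, ρ = 7080 kg/m³
  sample D: M = 201 kN·m/kg
  sample Q: M = 165 kN·m/kg
  sample Z: M = 75.4 kN·m/kg
  sample C: M = 43.8 kN·m/kg
  sample Y: M = 36.6 kN·m/kg
  sample H: M = 35.5 kN·m/kg
Sample D has the largest M.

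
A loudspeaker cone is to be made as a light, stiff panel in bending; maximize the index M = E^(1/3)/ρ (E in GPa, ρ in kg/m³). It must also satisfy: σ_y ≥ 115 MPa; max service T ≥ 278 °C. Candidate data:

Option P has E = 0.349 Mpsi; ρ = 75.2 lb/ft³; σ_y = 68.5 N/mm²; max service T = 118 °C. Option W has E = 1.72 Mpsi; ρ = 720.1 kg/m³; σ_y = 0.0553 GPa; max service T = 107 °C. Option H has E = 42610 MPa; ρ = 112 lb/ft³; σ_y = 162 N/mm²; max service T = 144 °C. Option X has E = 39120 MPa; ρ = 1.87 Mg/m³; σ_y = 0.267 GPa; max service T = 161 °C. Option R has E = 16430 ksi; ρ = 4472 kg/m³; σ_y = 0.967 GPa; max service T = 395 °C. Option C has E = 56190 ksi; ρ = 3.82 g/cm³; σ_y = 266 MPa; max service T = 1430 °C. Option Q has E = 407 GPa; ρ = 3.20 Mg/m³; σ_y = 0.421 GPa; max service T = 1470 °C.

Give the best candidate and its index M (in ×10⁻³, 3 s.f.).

option Q, M = 2.32×10⁻³

Screen on constraints: σ_y ≥ 115 MPa; max service T ≥ 278 °C. Survivors: option R, option C, option Q.
In SI units:
  option R: E = 113.3 GPa, ρ = 4472 kg/m³
  option C: E = 387.4 GPa, ρ = 3820 kg/m³
  option Q: E = 407.0 GPa, ρ = 3200 kg/m³
  option Q: M = 2.32×10⁻³
  option C: M = 1.91×10⁻³
  option R: M = 1.08×10⁻³
Option Q ranks first.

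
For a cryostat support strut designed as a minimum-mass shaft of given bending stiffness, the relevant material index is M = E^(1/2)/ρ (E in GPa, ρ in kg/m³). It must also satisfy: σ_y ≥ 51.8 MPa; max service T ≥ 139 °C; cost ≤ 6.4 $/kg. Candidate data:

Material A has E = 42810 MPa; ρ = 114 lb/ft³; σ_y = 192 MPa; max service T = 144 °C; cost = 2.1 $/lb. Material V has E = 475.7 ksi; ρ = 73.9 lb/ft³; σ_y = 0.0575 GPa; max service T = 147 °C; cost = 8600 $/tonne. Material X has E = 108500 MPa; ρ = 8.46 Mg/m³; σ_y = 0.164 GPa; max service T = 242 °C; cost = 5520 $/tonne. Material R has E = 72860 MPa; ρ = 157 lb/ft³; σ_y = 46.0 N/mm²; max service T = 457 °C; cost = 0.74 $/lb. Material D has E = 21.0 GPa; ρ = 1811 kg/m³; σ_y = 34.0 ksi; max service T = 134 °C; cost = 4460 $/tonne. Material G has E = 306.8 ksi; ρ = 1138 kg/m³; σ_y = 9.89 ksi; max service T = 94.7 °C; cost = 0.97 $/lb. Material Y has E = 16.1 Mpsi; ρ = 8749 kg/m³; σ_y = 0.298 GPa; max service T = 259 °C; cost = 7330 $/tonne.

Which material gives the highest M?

material A

Screen on constraints: σ_y ≥ 51.8 MPa; max service T ≥ 139 °C; cost ≤ 6.4 $/kg. Survivors: material A, material X.
Putting every candidate on a common basis:
  material A: E = 42.81 GPa, ρ = 1826 kg/m³
  material X: E = 108.5 GPa, ρ = 8460 kg/m³
  material A: M = 3.58×10⁻³
  material X: M = 1.23×10⁻³
Material A has the largest M.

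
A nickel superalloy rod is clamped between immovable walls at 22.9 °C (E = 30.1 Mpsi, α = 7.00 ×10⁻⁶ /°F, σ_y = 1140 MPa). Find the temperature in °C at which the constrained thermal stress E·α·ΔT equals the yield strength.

E = 30.1 Mpsi = 207.5 GPa.
α = 7.00×10⁻⁶/°F × 9/5 = 12.6×10⁻⁶/K.
E·α·ΔT = 1140 MPa ⇒ ΔT = 1140 / (207.5×10³ × 12.6×10⁻⁶) = 436.0 K.
T = 22.9 + 436.0 = 458.9 °C.

459 °C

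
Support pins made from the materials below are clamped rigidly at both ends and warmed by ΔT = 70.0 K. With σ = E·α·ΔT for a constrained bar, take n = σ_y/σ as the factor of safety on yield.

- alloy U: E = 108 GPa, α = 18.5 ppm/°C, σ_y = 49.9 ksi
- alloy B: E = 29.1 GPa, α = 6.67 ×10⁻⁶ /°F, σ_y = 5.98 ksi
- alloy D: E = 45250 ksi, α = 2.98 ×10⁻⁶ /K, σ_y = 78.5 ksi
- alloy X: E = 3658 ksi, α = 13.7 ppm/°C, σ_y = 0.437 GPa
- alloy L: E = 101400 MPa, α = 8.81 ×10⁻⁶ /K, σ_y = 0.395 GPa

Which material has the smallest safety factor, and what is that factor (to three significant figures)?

Per material, after unit conversion:
  alloy U: E = 108.0, α = 18.5, σ_y = 344.0 → σ = 140 MPa, n = 2.46
  alloy B: E = 29.10, α = 12.0, σ_y = 41.23 → σ = 24.5 MPa, n = 1.69
  alloy D: E = 312.0, α = 2.98, σ_y = 541.2 → σ = 65.1 MPa, n = 8.32
  alloy X: E = 25.22, α = 13.7, σ_y = 437.0 → σ = 24.2 MPa, n = 18.1
  alloy L: E = 101.4, α = 8.81, σ_y = 395.0 → σ = 62.5 MPa, n = 6.32
The minimum is alloy B at n = 1.69.

alloy B, n = 1.69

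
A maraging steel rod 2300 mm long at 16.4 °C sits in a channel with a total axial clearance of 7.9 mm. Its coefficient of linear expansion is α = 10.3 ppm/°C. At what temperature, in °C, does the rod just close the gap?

α·L₀·ΔT = 7.9 mm ⇒ ΔT = 7.9 / (10.3×10⁻⁶ × 2300.0) = 333.5 K.
T = 16.4 + 333.5 = 349.9 °C.

350 °C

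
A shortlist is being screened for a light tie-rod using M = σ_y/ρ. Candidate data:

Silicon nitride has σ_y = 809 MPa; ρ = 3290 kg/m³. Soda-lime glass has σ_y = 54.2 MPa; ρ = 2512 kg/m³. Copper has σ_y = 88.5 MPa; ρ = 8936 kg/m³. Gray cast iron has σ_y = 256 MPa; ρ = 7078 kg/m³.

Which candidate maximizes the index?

Computing M directly (units already consistent):
  silicon nitride: M = 246 kN·m/kg
  gray cast iron: M = 36.2 kN·m/kg
  soda-lime glass: M = 21.6 kN·m/kg
  copper: M = 9.90 kN·m/kg
Silicon nitride ranks first.

silicon nitride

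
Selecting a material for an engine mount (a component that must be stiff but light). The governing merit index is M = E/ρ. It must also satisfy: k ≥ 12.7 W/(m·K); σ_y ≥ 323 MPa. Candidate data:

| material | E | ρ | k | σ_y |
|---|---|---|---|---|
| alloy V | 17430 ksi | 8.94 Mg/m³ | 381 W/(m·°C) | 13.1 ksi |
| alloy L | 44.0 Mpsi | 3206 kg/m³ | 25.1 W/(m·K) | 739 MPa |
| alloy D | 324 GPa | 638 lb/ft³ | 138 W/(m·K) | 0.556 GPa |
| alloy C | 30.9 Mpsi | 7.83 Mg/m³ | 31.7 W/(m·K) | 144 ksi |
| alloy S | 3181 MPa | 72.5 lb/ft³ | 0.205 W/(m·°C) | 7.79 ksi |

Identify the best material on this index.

Screen on constraints: k ≥ 12.7 W/(m·K); σ_y ≥ 323 MPa. Survivors: alloy L, alloy D, alloy C.
Normalizing units and computing the index:
  alloy L: E = 303.4 GPa, ρ = 3206 kg/m³
  alloy D: E = 324.0 GPa, ρ = 10220 kg/m³
  alloy C: E = 213.0 GPa, ρ = 7830 kg/m³
  alloy L: M = 94.6 MN·m/kg
  alloy D: M = 31.7 MN·m/kg
  alloy C: M = 27.2 MN·m/kg
Highest index: alloy L.

alloy L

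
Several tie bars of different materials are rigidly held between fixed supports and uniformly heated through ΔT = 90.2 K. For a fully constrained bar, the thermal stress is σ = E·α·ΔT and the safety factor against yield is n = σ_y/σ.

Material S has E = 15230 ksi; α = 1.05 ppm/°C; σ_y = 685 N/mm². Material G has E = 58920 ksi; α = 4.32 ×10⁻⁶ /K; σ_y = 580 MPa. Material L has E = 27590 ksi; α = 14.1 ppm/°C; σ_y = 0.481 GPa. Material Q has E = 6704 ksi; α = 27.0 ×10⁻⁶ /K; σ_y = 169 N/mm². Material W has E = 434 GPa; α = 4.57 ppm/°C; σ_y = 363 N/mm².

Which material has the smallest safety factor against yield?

In consistent units (E in GPa, α in ×10⁻⁶/K, σ_y in MPa):
  material S: E = 105.0, α = 1.05, σ_y = 685.0 → σ = 9.95 MPa, n = 68.9
  material G: E = 406.2, α = 4.32, σ_y = 580.0 → σ = 158 MPa, n = 3.66
  material L: E = 190.2, α = 14.1, σ_y = 481.0 → σ = 242 MPa, n = 1.99
  material Q: E = 46.22, α = 27.0, σ_y = 169.0 → σ = 113 MPa, n = 1.50
  material W: E = 434.0, α = 4.57, σ_y = 363.0 → σ = 179 MPa, n = 2.03
The minimum is material Q at n = 1.50.

material Q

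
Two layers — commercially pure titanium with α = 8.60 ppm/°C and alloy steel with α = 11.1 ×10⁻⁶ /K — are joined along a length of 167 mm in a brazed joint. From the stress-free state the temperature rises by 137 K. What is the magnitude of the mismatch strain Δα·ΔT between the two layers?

3.42×10⁻⁴

Δα = |8.60 − 11.1|×10⁻⁶/K = 2.50×10⁻⁶/K.
Mismatch strain = Δα·ΔT = 2.50×10⁻⁶ × 137.0 = 3.42×10⁻⁴.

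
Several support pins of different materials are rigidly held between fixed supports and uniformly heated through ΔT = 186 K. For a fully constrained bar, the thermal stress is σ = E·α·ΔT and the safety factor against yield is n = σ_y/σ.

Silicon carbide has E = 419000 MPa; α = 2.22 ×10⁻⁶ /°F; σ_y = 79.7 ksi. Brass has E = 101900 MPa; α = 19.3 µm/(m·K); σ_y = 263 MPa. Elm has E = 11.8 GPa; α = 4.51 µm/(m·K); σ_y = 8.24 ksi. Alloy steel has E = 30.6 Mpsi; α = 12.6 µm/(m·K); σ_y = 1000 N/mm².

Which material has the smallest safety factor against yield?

brass

With everything in SI (GPa, ×10⁻⁶/K, MPa):
  silicon carbide: E = 419.0, α = 4.00, σ_y = 549.5 → σ = 311 MPa, n = 1.76
  brass: E = 101.9, α = 19.3, σ_y = 263.0 → σ = 366 MPa, n = 0.719
  elm: E = 11.80, α = 4.51, σ_y = 56.81 → σ = 9.90 MPa, n = 5.74
  alloy steel: E = 211.0, α = 12.6, σ_y = 1000 → σ = 494 MPa, n = 2.02
The minimum is brass at n = 0.719.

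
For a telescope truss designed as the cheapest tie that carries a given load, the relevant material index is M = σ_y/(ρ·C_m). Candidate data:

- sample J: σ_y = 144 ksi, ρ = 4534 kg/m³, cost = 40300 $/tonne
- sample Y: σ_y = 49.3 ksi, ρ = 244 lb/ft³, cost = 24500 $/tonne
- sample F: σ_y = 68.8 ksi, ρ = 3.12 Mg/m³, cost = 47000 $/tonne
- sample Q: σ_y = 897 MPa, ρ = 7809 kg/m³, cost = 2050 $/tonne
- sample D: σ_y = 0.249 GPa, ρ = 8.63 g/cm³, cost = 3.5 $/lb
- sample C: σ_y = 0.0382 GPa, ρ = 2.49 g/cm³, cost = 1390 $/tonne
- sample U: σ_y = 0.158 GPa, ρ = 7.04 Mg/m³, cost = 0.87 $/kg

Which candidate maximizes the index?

Putting every candidate on a common basis:
  sample J: σ_y = 992.8 MPa, ρ = 4534 kg/m³, cost = 40.30 $/kg
  sample Y: σ_y = 339.9 MPa, ρ = 3909 kg/m³, cost = 24.50 $/kg
  sample F: σ_y = 474.4 MPa, ρ = 3120 kg/m³, cost = 47.00 $/kg
  sample Q: σ_y = 897.0 MPa, ρ = 7809 kg/m³, cost = 2.050 $/kg
  sample D: σ_y = 249.0 MPa, ρ = 8630 kg/m³, cost = 7.716 $/kg
  sample C: σ_y = 38.20 MPa, ρ = 2490 kg/m³, cost = 1.390 $/kg
  sample U: σ_y = 158.0 MPa, ρ = 7040 kg/m³, cost = 0.8700 $/kg
  sample Q: M = 56.0 kN·m per $
  sample U: M = 25.8 kN·m per $
  sample C: M = 11.0 kN·m per $
  sample J: M = 5.43 kN·m per $
  sample D: M = 3.74 kN·m per $
  sample Y: M = 3.55 kN·m per $
  sample F: M = 3.23 kN·m per $
The maximum is for sample Q.

sample Q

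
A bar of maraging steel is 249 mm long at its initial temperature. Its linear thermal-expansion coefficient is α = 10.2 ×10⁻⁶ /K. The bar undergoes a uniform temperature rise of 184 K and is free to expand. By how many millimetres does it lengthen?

ΔL = α·L₀·ΔT = 10.2×10⁻⁶ × 249 mm × 184.0 K = 0.467 mm.

0.467 mm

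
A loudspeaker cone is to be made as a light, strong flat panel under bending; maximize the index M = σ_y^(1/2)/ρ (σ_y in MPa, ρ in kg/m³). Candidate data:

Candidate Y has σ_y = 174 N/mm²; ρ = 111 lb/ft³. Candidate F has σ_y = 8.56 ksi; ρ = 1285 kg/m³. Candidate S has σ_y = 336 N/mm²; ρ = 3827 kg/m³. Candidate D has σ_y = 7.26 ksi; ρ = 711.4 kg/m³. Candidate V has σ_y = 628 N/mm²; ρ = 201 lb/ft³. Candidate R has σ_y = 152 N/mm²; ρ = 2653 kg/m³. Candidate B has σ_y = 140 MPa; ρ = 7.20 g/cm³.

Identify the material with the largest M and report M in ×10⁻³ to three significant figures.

candidate D, M = 9.95×10⁻³

Normalizing units and computing the index:
  candidate Y: σ_y = 174.0 MPa, ρ = 1778 kg/m³
  candidate F: σ_y = 59.02 MPa, ρ = 1285 kg/m³
  candidate S: σ_y = 336.0 MPa, ρ = 3827 kg/m³
  candidate D: σ_y = 50.06 MPa, ρ = 711.4 kg/m³
  candidate V: σ_y = 628.0 MPa, ρ = 3220 kg/m³
  candidate R: σ_y = 152.0 MPa, ρ = 2653 kg/m³
  candidate B: σ_y = 140.0 MPa, ρ = 7200 kg/m³
  candidate D: M = 9.95×10⁻³
  candidate V: M = 7.78×10⁻³
  candidate Y: M = 7.42×10⁻³
  candidate F: M = 5.98×10⁻³
  candidate S: M = 4.79×10⁻³
  candidate R: M = 4.65×10⁻³
  candidate B: M = 1.64×10⁻³
The maximum is for candidate D.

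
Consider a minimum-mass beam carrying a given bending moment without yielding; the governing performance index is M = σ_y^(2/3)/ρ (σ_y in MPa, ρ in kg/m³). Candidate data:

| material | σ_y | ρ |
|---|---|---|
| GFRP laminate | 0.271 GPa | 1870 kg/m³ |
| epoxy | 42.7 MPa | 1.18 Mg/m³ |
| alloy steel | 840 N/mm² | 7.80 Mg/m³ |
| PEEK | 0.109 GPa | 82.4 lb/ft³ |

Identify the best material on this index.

Putting every candidate on a common basis:
  GFRP laminate: σ_y = 271.0 MPa, ρ = 1870 kg/m³
  epoxy: σ_y = 42.70 MPa, ρ = 1180 kg/m³
  alloy steel: σ_y = 840.0 MPa, ρ = 7800 kg/m³
  PEEK: σ_y = 109.0 MPa, ρ = 1320 kg/m³
  GFRP laminate: M = 22.4×10⁻³
  PEEK: M = 17.3×10⁻³
  alloy steel: M = 11.4×10⁻³
  epoxy: M = 10.4×10⁻³
The maximum is for GFRP laminate.

GFRP laminate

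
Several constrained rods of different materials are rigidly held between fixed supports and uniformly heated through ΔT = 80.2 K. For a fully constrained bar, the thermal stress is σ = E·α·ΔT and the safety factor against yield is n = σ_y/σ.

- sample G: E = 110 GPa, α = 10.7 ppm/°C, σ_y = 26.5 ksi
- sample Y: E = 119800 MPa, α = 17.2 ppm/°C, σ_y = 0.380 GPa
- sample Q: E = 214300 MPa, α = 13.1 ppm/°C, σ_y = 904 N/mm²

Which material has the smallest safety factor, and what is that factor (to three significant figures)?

sample G, n = 1.94

In consistent units (E in GPa, α in ×10⁻⁶/K, σ_y in MPa):
  sample G: E = 110.0, α = 10.7, σ_y = 182.7 → σ = 94.4 MPa, n = 1.94
  sample Y: E = 119.8, α = 17.2, σ_y = 380.0 → σ = 165 MPa, n = 2.30
  sample Q: E = 214.3, α = 13.1, σ_y = 904.0 → σ = 225 MPa, n = 4.02
Sample G has the lowest safety factor, n = 1.94.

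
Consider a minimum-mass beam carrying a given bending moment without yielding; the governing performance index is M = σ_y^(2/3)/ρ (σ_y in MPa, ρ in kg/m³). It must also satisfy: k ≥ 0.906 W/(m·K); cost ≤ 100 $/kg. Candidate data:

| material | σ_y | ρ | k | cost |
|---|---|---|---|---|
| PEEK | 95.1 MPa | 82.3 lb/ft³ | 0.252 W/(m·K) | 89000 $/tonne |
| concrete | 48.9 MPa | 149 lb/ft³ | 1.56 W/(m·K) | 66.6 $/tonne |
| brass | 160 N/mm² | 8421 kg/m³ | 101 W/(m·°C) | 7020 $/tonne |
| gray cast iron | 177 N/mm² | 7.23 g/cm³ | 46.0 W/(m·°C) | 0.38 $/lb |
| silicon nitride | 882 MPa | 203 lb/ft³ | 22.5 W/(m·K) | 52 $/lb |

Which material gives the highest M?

Screen on constraints: k ≥ 0.906 W/(m·K); cost ≤ 100 $/kg. Survivors: concrete, brass, gray cast iron.
Putting every candidate on a common basis:
  concrete: σ_y = 48.90 MPa, ρ = 2387 kg/m³
  brass: σ_y = 160.0 MPa, ρ = 8421 kg/m³
  gray cast iron: σ_y = 177.0 MPa, ρ = 7230 kg/m³
  concrete: M = 5.60×10⁻³
  gray cast iron: M = 4.36×10⁻³
  brass: M = 3.50×10⁻³
The maximum is for concrete.

concrete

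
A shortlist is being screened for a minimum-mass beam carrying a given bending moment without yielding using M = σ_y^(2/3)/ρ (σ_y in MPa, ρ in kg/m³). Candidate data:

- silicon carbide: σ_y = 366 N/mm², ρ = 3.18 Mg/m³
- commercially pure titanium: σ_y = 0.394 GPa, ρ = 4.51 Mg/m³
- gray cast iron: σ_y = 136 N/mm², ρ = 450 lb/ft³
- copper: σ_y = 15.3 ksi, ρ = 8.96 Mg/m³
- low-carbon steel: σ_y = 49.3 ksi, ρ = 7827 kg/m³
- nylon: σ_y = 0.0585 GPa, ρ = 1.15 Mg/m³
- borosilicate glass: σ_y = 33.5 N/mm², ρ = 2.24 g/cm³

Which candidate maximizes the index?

Normalizing units and computing the index:
  silicon carbide: σ_y = 366.0 MPa, ρ = 3180 kg/m³
  commercially pure titanium: σ_y = 394.0 MPa, ρ = 4510 kg/m³
  gray cast iron: σ_y = 136.0 MPa, ρ = 7208 kg/m³
  copper: σ_y = 105.5 MPa, ρ = 8960 kg/m³
  low-carbon steel: σ_y = 339.9 MPa, ρ = 7827 kg/m³
  nylon: σ_y = 58.50 MPa, ρ = 1150 kg/m³
  borosilicate glass: σ_y = 33.50 MPa, ρ = 2240 kg/m³
  silicon carbide: M = 16.1×10⁻³
  nylon: M = 13.1×10⁻³
  commercially pure titanium: M = 11.9×10⁻³
  low-carbon steel: M = 6.22×10⁻³
  borosilicate glass: M = 4.64×10⁻³
  gray cast iron: M = 3.67×10⁻³
  copper: M = 2.49×10⁻³
The maximum is for silicon carbide.

silicon carbide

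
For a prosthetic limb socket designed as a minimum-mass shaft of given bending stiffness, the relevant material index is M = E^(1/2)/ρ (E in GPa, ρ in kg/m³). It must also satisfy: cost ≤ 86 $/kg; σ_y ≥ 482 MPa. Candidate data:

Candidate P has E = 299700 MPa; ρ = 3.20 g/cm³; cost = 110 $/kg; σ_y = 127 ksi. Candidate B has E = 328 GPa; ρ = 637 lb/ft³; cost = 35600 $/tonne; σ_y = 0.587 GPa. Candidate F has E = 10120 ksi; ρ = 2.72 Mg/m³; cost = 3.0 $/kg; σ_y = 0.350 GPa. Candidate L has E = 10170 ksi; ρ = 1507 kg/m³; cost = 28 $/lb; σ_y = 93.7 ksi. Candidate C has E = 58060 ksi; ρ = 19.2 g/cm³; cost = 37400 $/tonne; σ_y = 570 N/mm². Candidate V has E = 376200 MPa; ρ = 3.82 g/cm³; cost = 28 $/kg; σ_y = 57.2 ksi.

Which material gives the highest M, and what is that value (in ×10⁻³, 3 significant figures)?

candidate L, M = 5.56×10⁻³

Screen on constraints: cost ≤ 86 $/kg; σ_y ≥ 482 MPa. Survivors: candidate B, candidate L, candidate C.
In SI units:
  candidate B: E = 328.0 GPa, ρ = 10200 kg/m³
  candidate L: E = 70.12 GPa, ρ = 1507 kg/m³
  candidate C: E = 400.3 GPa, ρ = 19200 kg/m³
  candidate L: M = 5.56×10⁻³
  candidate B: M = 1.77×10⁻³
  candidate C: M = 1.04×10⁻³
Candidate L ranks first.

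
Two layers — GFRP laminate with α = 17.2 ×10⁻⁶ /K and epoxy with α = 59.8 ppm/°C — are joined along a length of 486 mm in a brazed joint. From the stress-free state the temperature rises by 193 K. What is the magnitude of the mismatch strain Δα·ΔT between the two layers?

8.22×10⁻³

Δα = |17.2 − 59.8|×10⁻⁶/K = 42.6×10⁻⁶/K.
Mismatch strain = Δα·ΔT = 42.6×10⁻⁶ × 193.0 = 8.22×10⁻³.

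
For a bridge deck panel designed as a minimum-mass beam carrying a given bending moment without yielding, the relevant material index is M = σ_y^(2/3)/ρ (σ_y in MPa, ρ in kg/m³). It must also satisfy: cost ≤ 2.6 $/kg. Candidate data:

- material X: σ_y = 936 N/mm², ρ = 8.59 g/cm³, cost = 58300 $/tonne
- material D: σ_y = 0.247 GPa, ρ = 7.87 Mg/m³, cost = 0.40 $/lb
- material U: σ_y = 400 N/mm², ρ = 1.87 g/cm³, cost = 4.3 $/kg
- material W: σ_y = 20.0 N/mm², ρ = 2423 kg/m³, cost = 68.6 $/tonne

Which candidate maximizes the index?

Screen on constraints: cost ≤ 2.6 $/kg. Survivors: material D, material W.
Convert each candidate to consistent units, then evaluate M:
  material D: σ_y = 247.0 MPa, ρ = 7870 kg/m³
  material W: σ_y = 20.00 MPa, ρ = 2423 kg/m³
  material D: M = 5.00×10⁻³
  material W: M = 3.04×10⁻³
Material D ranks first.

material D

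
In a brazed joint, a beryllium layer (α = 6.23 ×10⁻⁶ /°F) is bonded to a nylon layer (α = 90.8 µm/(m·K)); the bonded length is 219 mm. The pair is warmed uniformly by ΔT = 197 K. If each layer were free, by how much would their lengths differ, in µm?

3430 µm

beryllium: α = 6.23×10⁻⁶/°F × 9/5 = 11.2×10⁻⁶/K.
Δα = |11.2 − 90.8|×10⁻⁶/K = 79.6×10⁻⁶/K.
ΔL_mismatch = Δα·L·ΔT = 79.6×10⁻⁶ × 219.0 mm × 197.0 K = 3430 µm.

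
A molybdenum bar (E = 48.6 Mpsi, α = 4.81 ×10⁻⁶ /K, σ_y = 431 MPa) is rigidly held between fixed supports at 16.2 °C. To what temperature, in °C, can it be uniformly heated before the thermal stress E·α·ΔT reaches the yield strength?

E = 48.6 Mpsi = 335.1 GPa.
E·α·ΔT = 431.0 MPa ⇒ ΔT = 431.0 / (335.1×10³ × 4.81×10⁻⁶) = 267.4 K.
T = 16.2 + 267.4 = 283.6 °C.

284 °C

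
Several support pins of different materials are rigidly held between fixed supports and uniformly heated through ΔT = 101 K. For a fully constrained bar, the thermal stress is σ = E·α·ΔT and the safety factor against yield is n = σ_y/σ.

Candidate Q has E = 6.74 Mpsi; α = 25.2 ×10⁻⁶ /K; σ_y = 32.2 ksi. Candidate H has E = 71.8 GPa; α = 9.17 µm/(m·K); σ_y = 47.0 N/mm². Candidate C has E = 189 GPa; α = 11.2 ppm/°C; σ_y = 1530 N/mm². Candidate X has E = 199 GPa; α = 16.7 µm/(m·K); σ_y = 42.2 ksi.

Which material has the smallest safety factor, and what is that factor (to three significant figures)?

candidate H, n = 0.707

Converting E to GPa, α to ×10⁻⁶/K, σ_y to MPa, then σ and n for each:
  candidate Q: E = 46.47, α = 25.2, σ_y = 222.0 → σ = 118 MPa, n = 1.88
  candidate H: E = 71.80, α = 9.17, σ_y = 47.00 → σ = 66.5 MPa, n = 0.707
  candidate C: E = 189.0, α = 11.2, σ_y = 1530 → σ = 214 MPa, n = 7.16
  candidate X: E = 199.0, α = 16.7, σ_y = 291.0 → σ = 336 MPa, n = 0.867
Candidate H has the lowest safety factor, n = 0.707.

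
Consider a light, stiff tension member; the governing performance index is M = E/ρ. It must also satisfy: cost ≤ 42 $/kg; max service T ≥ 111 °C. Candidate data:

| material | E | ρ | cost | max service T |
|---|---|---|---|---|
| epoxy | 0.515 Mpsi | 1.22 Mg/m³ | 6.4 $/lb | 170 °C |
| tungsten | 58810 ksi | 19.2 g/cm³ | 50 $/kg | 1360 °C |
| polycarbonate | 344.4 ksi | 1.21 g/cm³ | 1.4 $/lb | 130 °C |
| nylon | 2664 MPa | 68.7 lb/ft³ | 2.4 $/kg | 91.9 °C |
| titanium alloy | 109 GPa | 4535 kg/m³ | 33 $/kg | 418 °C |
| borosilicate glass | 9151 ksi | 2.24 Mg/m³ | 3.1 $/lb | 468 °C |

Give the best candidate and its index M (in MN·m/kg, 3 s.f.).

Screen on constraints: cost ≤ 42 $/kg; max service T ≥ 111 °C. Survivors: epoxy, polycarbonate, titanium alloy, borosilicate glass.
In SI units:
  epoxy: E = 3.551 GPa, ρ = 1220 kg/m³
  polycarbonate: E = 2.375 GPa, ρ = 1210 kg/m³
  titanium alloy: E = 109.0 GPa, ρ = 4535 kg/m³
  borosilicate glass: E = 63.09 GPa, ρ = 2240 kg/m³
  borosilicate glass: M = 28.2 MN·m/kg
  titanium alloy: M = 24.0 MN·m/kg
  epoxy: M = 2.91 MN·m/kg
  polycarbonate: M = 1.96 MN·m/kg
Borosilicate glass ranks first.

borosilicate glass, M = 28.2 MN·m/kg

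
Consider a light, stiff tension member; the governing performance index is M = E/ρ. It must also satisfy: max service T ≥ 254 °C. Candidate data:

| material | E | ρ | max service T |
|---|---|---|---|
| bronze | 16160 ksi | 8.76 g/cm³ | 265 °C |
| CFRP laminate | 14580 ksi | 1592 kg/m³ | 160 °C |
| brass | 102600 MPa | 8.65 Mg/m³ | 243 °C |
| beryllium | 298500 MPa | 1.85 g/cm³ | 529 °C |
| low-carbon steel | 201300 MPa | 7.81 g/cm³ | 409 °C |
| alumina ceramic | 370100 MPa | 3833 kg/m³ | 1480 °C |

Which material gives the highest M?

Screen on constraints: max service T ≥ 254 °C. Survivors: bronze, beryllium, low-carbon steel, alumina ceramic.
In SI units:
  bronze: E = 111.4 GPa, ρ = 8760 kg/m³
  beryllium: E = 298.5 GPa, ρ = 1850 kg/m³
  low-carbon steel: E = 201.3 GPa, ρ = 7810 kg/m³
  alumina ceramic: E = 370.1 GPa, ρ = 3833 kg/m³
  beryllium: M = 161 MN·m/kg
  alumina ceramic: M = 96.6 MN·m/kg
  low-carbon steel: M = 25.8 MN·m/kg
  bronze: M = 12.7 MN·m/kg
The maximum is for beryllium.

beryllium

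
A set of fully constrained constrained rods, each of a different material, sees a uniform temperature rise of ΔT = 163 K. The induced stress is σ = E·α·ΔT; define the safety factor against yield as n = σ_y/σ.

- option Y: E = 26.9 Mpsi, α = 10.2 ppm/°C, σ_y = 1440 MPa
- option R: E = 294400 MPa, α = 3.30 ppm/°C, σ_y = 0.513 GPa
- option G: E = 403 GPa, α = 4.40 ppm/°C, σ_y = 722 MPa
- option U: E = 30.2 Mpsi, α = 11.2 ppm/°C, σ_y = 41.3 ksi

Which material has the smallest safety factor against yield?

option U

With everything in SI (GPa, ×10⁻⁶/K, MPa):
  option Y: E = 185.5, α = 10.2, σ_y = 1440 → σ = 308 MPa, n = 4.67
  option R: E = 294.4, α = 3.30, σ_y = 513.0 → σ = 158 MPa, n = 3.24
  option G: E = 403.0, α = 4.40, σ_y = 722.0 → σ = 289 MPa, n = 2.50
  option U: E = 208.2, α = 11.2, σ_y = 284.8 → σ = 380 MPa, n = 0.749
Smallest n: option U with n = 0.749.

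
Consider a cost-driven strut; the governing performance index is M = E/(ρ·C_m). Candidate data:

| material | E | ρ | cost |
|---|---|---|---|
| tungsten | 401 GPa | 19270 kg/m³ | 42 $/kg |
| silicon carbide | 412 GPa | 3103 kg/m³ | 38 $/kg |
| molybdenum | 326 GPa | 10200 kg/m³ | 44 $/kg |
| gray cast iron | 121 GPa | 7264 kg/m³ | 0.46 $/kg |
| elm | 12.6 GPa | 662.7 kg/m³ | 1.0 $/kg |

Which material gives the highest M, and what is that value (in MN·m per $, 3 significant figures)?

gray cast iron, M = 36.2 MN·m per $

Evaluate M for each candidate:
  gray cast iron: M = 36.2 MN·m per $
  elm: M = 19.0 MN·m per $
  silicon carbide: M = 3.49 MN·m per $
  molybdenum: M = 0.726 MN·m per $
  tungsten: M = 0.495 MN·m per $
Highest index: gray cast iron.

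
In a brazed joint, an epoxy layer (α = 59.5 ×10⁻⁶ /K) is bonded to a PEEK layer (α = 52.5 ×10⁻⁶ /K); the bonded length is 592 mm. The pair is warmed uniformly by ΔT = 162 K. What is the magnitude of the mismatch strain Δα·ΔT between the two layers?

1.13×10⁻³

Δα = |59.5 − 52.5|×10⁻⁶/K = 7.00×10⁻⁶/K.
Mismatch strain = Δα·ΔT = 7.00×10⁻⁶ × 162.0 = 1.13×10⁻³.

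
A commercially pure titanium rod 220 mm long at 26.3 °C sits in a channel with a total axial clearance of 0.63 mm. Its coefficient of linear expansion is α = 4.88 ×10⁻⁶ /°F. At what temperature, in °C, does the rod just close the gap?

352 °C

α = 4.88×10⁻⁶/°F × 9/5 = 8.78×10⁻⁶/K.
α·L₀·ΔT = 0.63 mm ⇒ ΔT = 0.63 / (8.78×10⁻⁶ × 220.0) = 326.0 K.
T = 26.3 + 326.0 = 352.3 °C.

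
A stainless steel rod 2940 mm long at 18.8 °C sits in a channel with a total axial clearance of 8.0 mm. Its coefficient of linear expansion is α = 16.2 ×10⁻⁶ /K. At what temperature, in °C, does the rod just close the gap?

α·L₀·ΔT = 8.0 mm ⇒ ΔT = 8.0 / (16.2×10⁻⁶ × 2940.0) = 168.0 K.
T = 18.8 + 168.0 = 186.8 °C.

187 °C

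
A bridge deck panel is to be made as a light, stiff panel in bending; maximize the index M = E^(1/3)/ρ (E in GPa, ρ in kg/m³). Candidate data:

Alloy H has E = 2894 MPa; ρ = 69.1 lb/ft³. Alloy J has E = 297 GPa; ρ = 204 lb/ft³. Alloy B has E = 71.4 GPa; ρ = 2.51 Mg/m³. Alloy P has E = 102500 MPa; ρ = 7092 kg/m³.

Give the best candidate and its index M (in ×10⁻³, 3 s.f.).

alloy J, M = 2.04×10⁻³

Putting every candidate on a common basis:
  alloy H: E = 2.894 GPa, ρ = 1107 kg/m³
  alloy J: E = 297.0 GPa, ρ = 3268 kg/m³
  alloy B: E = 71.40 GPa, ρ = 2510 kg/m³
  alloy P: E = 102.5 GPa, ρ = 7092 kg/m³
  alloy J: M = 2.04×10⁻³
  alloy B: M = 1.65×10⁻³
  alloy H: M = 1.29×10⁻³
  alloy P: M = 0.660×10⁻³
Highest index: alloy J.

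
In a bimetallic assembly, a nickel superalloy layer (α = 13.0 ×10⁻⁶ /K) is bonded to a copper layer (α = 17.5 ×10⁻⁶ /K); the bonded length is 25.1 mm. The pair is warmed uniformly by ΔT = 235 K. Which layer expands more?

copper

α(nickel superalloy) = 13.0×10⁻⁶/K vs α(copper) = 17.5×10⁻⁶/K.
Higher α expands more for the same ΔT: copper.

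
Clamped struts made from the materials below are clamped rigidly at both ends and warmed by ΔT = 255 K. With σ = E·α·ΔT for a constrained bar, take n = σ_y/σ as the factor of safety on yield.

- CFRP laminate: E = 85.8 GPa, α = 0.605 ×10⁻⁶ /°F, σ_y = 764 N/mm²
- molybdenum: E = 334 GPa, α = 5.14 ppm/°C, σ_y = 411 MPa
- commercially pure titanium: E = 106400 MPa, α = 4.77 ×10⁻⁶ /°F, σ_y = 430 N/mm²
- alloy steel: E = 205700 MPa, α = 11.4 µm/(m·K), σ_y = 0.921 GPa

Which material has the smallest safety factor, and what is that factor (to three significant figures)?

In consistent units (E in GPa, α in ×10⁻⁶/K, σ_y in MPa):
  CFRP laminate: E = 85.80, α = 1.09, σ_y = 764.0 → σ = 23.8 MPa, n = 32.1
  molybdenum: E = 334.0, α = 5.14, σ_y = 411.0 → σ = 438 MPa, n = 0.939
  commercially pure titanium: E = 106.4, α = 8.59, σ_y = 430.0 → σ = 233 MPa, n = 1.85
  alloy steel: E = 205.7, α = 11.4, σ_y = 921.0 → σ = 598 MPa, n = 1.54
Smallest n: molybdenum with n = 0.939.

molybdenum, n = 0.939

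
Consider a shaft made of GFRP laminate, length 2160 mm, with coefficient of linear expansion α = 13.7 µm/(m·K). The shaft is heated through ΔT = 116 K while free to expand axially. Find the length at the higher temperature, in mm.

ΔL = α·L₀·ΔT = 13.7×10⁻⁶ × 2160 mm × 116.0 K = 3.43 mm.
L = L₀ + ΔL = 2160 + 3.43 = 2163.4 mm.

2163.4 mm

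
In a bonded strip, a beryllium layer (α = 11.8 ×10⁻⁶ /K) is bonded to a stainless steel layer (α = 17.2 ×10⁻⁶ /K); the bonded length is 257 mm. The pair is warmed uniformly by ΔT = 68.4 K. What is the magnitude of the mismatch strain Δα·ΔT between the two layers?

3.69×10⁻⁴

Δα = |11.8 − 17.2|×10⁻⁶/K = 5.40×10⁻⁶/K.
Mismatch strain = Δα·ΔT = 5.40×10⁻⁶ × 68.4 = 3.69×10⁻⁴.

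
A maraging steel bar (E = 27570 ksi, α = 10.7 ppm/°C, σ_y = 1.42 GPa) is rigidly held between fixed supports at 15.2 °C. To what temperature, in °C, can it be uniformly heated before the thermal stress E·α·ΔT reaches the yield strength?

E = 27570 ksi = 190.1 GPa.
σ_y = 1.42 GPa = 1420 MPa.
E·α·ΔT = 1420 MPa ⇒ ΔT = 1420 / (190.1×10³ × 10.7×10⁻⁶) = 698.1 K.
T = 15.2 + 698.1 = 713.3 °C.

713 °C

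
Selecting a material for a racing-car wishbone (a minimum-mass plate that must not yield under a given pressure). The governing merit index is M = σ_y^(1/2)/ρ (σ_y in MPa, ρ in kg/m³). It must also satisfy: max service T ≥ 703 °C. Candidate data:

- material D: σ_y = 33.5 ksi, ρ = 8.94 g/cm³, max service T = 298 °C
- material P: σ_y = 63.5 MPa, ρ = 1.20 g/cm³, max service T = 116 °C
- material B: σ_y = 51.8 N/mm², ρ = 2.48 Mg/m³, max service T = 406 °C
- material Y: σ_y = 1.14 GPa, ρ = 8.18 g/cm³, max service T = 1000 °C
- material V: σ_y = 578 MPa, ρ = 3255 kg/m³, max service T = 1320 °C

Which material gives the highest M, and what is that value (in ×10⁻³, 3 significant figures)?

material V, M = 7.39×10⁻³

Screen on constraints: max service T ≥ 703 °C. Survivors: material Y, material V.
Normalizing units and computing the index:
  material Y: σ_y = 1140 MPa, ρ = 8180 kg/m³
  material V: σ_y = 578.0 MPa, ρ = 3255 kg/m³
  material V: M = 7.39×10⁻³
  material Y: M = 4.13×10⁻³
Material V has the largest M.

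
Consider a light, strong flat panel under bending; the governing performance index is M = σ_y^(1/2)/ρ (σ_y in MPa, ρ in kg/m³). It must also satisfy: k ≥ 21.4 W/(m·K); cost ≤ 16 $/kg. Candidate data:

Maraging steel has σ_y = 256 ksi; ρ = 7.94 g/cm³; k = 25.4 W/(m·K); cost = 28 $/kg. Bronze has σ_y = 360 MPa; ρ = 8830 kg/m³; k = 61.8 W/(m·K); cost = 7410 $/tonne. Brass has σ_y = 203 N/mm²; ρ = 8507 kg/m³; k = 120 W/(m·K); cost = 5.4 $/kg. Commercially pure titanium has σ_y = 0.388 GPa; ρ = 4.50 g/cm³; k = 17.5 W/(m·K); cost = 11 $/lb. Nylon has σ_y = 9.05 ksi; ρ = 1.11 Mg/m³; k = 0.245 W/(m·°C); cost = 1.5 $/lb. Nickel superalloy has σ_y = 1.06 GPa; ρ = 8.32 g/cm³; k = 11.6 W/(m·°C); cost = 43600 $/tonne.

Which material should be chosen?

bronze

Screen on constraints: k ≥ 21.4 W/(m·K); cost ≤ 16 $/kg. Survivors: bronze, brass.
Putting every candidate on a common basis:
  bronze: σ_y = 360.0 MPa, ρ = 8830 kg/m³
  brass: σ_y = 203.0 MPa, ρ = 8507 kg/m³
  bronze: M = 2.15×10⁻³
  brass: M = 1.67×10⁻³
Bronze ranks first.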